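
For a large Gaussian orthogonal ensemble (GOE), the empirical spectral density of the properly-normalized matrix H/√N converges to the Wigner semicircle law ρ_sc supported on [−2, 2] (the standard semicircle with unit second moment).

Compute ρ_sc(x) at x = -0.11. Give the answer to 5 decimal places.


ρ_sc(x) = (1/(2π)) √(4 − x²). With x = -0.11:
  4 − x² = 4 − (-0.11)² = 4 − 0.012100 = 3.987900.
  √(4 − x²) = 1.996973.
  1/(2π) = 0.159155.
  ρ_sc(-0.11) = 0.159155 · 1.996973 = 0.317828.

Rounded to 5 decimal places: ρ_sc(-0.11) ≈ 0.31783.


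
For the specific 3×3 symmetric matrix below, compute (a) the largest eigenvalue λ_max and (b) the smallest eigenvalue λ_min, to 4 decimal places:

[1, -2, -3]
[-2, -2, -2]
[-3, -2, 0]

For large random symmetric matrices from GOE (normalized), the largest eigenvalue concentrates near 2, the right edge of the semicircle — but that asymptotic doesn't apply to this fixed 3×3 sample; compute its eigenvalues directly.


Since M is real symmetric, all three eigenvalues are real; they are the roots of det(λI − M) = λ³ − (tr M) λ² + s λ − det M, where s is the sum of the principal 2×2 minors.
tr M = 1 + (-2) + 0 = -1.
s = (1·(-2) − (-2)²) + (1·0 − (-3)²) + ((-2)·0 − (-2)²) = -6 + (-9) + (-4) = -19.
det M (expand along row 1) = 1·(-4) − (-2)·(-6) + (-3)·(-2) = -10.
Characteristic polynomial: λ³ + λ² − 19λ + 10 = 0.
Substitute λ = y + (tr M)/3 = y − 0.333333 to remove the quadratic term: y³ + p·y + q = 0 with p = s − (tr M)²/3 = -19.333333 and q = −2(tr M)³/27 + (tr M)·s/3 − det M = 16.407407.
Three real roots ⇒ use the trigonometric (Viète) form: r = 2√(−p/3) = 5.077182, φ = arccos(3q/(p·r)) = arccos(-0.501455) = 2.096076 rad.
y_k = r·cos(φ/3 − 2πk/3) for k = 0, 1, 2 gives y = 3.887518, 0.884444, -4.771963.
λ_k = y_k − 0.333333 gives λ = 3.5542, 0.5511, -5.1053 (check: the sum is -1.0000 = tr M).

Hence λ_max = 3.5542 and λ_min = -5.1053.


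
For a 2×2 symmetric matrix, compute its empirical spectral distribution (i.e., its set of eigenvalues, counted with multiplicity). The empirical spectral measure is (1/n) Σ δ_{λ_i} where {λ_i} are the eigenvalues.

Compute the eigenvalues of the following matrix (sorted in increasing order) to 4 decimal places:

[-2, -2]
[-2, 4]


Since M is real symmetric, both eigenvalues are real; they are the roots of det(λI − M) = λ² − (tr M) λ + det M.
tr M = -2 + 4 = 2.
det M = (-2)·4 − (-2)² = -8 − 4 = -12.
Characteristic polynomial: λ² − 2λ − 12 = 0.
Discriminant Δ = (tr M)² − 4·det M = 4 − (-48) = 52; √Δ = 7.211103.
λ = (tr M ± √Δ)/2 = (2 ± 7.211103)/2, giving (tr M − √Δ)/2 = -2.6056 and (tr M + √Δ)/2 = 4.6056.

Eigenvalues sorted in increasing order: [-2.6056, 4.6056].


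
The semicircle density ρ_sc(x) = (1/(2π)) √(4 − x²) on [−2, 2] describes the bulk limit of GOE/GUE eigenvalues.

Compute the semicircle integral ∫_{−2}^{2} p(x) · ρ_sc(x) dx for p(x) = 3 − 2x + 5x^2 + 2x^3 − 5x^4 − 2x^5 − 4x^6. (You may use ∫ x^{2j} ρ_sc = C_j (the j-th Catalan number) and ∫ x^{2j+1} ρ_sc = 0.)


Write p(x) = Σ a_i x^i, split into monomials and integrate each against ρ_sc separately.
Using ∫ x^{2j} ρ_sc = C_j = (1/(j+1)) C(2j, j) (Catalan numbers) and ∫ x^{2j+1} ρ_sc = 0 (odd monomials vanish by symmetry):
  i = 0 (even): a_0 · C_{0} = 3 · 1 = 3
  i = 1 (odd): ∫ x^1 ρ_sc = 0 (vanishes)
  i = 2 (even): a_2 · C_{1} = 5 · 1 = 5
  i = 3 (odd): ∫ x^3 ρ_sc = 0 (vanishes)
  i = 4 (even): a_4 · C_{2} = -5 · 2 = -10
  i = 5 (odd): ∫ x^5 ρ_sc = 0 (vanishes)
  i = 6 (even): a_6 · C_{3} = -4 · 5 = -20

Summing the contributions: ∫_{−2}^{2} p(x) ρ_sc(x) dx = 3 + 5 + (-10) + (-20) = -22.


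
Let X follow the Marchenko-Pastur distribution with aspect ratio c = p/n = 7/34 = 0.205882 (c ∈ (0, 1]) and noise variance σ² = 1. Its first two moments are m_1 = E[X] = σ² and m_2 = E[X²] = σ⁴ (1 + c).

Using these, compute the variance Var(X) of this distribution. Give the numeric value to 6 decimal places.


m_1 = E[X] = σ² = 1, so m_1² = 1.
m_2 = E[X²] = σ⁴ (1 + c) = 1 · (1 + 0.205882) = 1 · 1.205882 = 1.205882.
(Note m_2 − m_1² simplifies to c · σ⁴ = 0.205882 · 1.)

Var(X) = m_2 − m_1² = 1.205882 − 1 = 0.205882.


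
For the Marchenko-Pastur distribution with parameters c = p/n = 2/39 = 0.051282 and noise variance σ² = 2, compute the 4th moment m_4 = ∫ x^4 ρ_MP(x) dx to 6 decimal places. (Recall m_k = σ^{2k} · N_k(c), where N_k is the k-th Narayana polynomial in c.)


E[X⁴] = σ⁸ (1 + 6c + 6c² + c³) (fourth MP moment). With σ² = 2 (so σ⁸ = 16) and c = 2/39 = 0.051282: E[X⁴] = 16 · (1 + 6·0.051282 + 6·(0.051282)² + (0.051282)³) = 16 · 1.323606.

So E[X^4] = 21.177700.


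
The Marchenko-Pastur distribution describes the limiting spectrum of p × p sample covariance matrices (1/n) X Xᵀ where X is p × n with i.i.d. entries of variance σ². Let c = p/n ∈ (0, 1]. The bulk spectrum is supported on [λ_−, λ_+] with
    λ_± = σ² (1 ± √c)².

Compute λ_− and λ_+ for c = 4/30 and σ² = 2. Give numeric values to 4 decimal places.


c = 4/30 = 0.133333; √c = 0.365148.
λ_− = σ² (1 − √c)² = 2 · (1 − 0.365148)² = 2 · (0.634852)² = 0.806073.
λ_+ = σ² (1 + √c)² = 2 · (1 + 0.365148)² = 2 · (1.365148)² = 3.727260.

Rounded to 4 decimal places: λ_− ≈ 0.8061, λ_+ ≈ 3.7273.


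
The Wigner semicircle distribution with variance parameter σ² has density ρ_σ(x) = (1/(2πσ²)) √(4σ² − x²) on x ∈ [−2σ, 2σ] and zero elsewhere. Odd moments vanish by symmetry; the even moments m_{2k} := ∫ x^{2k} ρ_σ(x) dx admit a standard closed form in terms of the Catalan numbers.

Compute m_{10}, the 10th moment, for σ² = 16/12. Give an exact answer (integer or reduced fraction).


By the scaled semicircle moment identity, m_{2k} = σ^{2k} · C_k with k = 5.
C_5 = (1/(k+1)) · C(2k, k) = (1/6) · C(10, 5) = (1/6) · 252 = 42.
σ^{2k} = (σ²)^k = (16/12)^5 = 1024/243.

Therefore m_{10} = σ^{10} · C_5 = (1024/243) · 42 = 14336/81.


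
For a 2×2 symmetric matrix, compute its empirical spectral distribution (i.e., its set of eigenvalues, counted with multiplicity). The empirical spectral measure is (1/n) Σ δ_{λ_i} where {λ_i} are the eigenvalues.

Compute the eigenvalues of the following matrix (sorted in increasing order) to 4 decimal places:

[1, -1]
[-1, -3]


Since M is real symmetric, both eigenvalues are real; they are the roots of det(λI − M) = λ² − (tr M) λ + det M.
tr M = 1 + (-3) = -2.
det M = 1·(-3) − (-1)² = -3 − 1 = -4.
Characteristic polynomial: λ² + 2λ − 4 = 0.
Discriminant Δ = (tr M)² − 4·det M = 4 − (-16) = 20; √Δ = 4.472136.
λ = (tr M ± √Δ)/2 = (-2 ± 4.472136)/2, giving (tr M − √Δ)/2 = -3.2361 and (tr M + √Δ)/2 = 1.2361.

Eigenvalues sorted in increasing order: [-3.2361, 1.2361].


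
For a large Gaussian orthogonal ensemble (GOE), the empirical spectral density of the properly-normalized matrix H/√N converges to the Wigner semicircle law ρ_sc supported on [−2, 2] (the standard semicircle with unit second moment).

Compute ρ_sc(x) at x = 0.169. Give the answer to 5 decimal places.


ρ_sc(x) = (1/(2π)) √(4 − x²). With x = 0.169:
  4 − x² = 4 − (0.169)² = 4 − 0.028561 = 3.971439.
  √(4 − x²) = 1.992847.
  1/(2π) = 0.159155.
  ρ_sc(0.169) = 0.159155 · 1.992847 = 0.317171.

Rounded to 5 decimal places: ρ_sc(0.169) ≈ 0.31717.


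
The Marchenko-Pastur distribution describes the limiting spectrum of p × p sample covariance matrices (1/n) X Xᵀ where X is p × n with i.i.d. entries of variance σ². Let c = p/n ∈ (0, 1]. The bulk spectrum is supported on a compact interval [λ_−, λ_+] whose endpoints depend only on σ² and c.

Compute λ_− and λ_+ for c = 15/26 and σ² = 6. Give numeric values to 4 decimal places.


c = 15/26 = 0.576923; √c = 0.759555.
λ_− = σ² (1 − √c)² = 6 · (1 − 0.759555)² = 6 · (0.240445)² = 0.346884.
λ_+ = σ² (1 + √c)² = 6 · (1 + 0.759555)² = 6 · (1.759555)² = 18.576193.

Rounded to 4 decimal places: λ_− ≈ 0.3469, λ_+ ≈ 18.5762.


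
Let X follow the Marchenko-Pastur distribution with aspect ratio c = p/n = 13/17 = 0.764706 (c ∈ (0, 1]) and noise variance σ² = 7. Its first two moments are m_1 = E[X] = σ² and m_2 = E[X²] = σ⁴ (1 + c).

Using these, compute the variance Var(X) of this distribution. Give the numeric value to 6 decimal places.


m_1 = E[X] = σ² = 7, so m_1² = 49.
m_2 = E[X²] = σ⁴ (1 + c) = 49 · (1 + 0.764706) = 49 · 1.764706 = 86.470588.
(Note m_2 − m_1² simplifies to c · σ⁴ = 0.764706 · 49.)

Var(X) = m_2 − m_1² = 86.470588 − 49 = 37.470588.


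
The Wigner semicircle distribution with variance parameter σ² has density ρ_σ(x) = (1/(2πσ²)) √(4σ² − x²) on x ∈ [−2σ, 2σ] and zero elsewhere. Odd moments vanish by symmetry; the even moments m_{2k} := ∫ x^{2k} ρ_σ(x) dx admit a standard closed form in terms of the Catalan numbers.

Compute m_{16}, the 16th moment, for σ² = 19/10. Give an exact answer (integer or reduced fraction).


By the scaled semicircle moment identity, m_{2k} = σ^{2k} · C_k with k = 8.
C_8 = (1/(k+1)) · C(2k, k) = (1/9) · C(16, 8) = (1/9) · 12870 = 1430.
σ^{2k} = (σ²)^k = (19/10)^8 = 16983563041/100000000.

Therefore m_{16} = σ^{16} · C_8 = (16983563041/100000000) · 1430 = 2428649514863/10000000.


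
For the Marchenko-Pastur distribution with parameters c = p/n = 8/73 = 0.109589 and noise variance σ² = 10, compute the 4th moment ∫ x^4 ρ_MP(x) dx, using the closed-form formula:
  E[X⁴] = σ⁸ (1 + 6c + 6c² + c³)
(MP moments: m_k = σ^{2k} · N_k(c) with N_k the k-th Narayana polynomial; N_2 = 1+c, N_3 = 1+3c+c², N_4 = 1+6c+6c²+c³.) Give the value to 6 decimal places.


E[X⁴] = σ⁸ (1 + 6c + 6c² + c³) (fourth MP moment). With σ² = 10 (so σ⁸ = 10000) and c = 8/73 = 0.109589: E[X⁴] = 10000 · (1 + 6·0.109589 + 6·(0.109589)² + (0.109589)³) = 10000 · 1.730909.

So E[X^4] = 17309.089320.


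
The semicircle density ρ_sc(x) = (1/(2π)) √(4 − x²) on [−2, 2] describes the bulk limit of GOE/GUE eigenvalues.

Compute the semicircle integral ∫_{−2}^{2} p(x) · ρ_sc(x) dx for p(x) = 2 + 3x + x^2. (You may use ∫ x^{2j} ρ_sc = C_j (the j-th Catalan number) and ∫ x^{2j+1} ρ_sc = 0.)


Write p(x) = Σ a_i x^i, split into monomials and integrate each against ρ_sc separately.
Using ∫ x^{2j} ρ_sc = C_j = (1/(j+1)) C(2j, j) (Catalan numbers) and ∫ x^{2j+1} ρ_sc = 0 (odd monomials vanish by symmetry):
  i = 0 (even): a_0 · C_{0} = 2 · 1 = 2
  i = 1 (odd): ∫ x^1 ρ_sc = 0 (vanishes)
  i = 2 (even): a_2 · C_{1} = 1 · 1 = 1

Summing the contributions: ∫_{−2}^{2} p(x) ρ_sc(x) dx = 2 + 1 = 3.


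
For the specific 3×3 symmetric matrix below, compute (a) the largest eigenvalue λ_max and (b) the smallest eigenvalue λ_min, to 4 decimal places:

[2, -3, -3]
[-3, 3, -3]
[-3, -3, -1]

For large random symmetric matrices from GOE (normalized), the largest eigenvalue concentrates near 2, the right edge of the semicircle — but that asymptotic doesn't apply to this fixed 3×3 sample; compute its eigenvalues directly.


Since M is real symmetric, all three eigenvalues are real; they are the roots of det(λI − M) = λ³ − (tr M) λ² + s λ − det M, where s is the sum of the principal 2×2 minors.
tr M = 2 + 3 + (-1) = 4.
s = (2·3 − (-3)²) + (2·(-1) − (-3)²) + (3·(-1) − (-3)²) = -3 + (-11) + (-12) = -26.
det M (expand along row 1) = 2·(-12) − (-3)·(-6) + (-3)·18 = -96.
Characteristic polynomial: λ³ − 4λ² − 26λ + 96 = 0.
Substitute λ = y + (tr M)/3 = y + 1.333333 to remove the quadratic term: y³ + p·y + q = 0 with p = s − (tr M)²/3 = -31.333333 and q = −2(tr M)³/27 + (tr M)·s/3 − det M = 56.592593.
Three real roots ⇒ use the trigonometric (Viète) form: r = 2√(−p/3) = 6.463573, φ = arccos(3q/(p·r)) = arccos(-0.838304) = 2.564961 rad.
y_k = r·cos(φ/3 − 2πk/3) for k = 0, 1, 2 gives y = 4.241579, 2.102963, -6.344542.
λ_k = y_k + 1.333333 gives λ = 5.5749, 3.4363, -5.0112 (check: the sum is 4.0000 = tr M).

Hence λ_max = 5.5749 and λ_min = -5.0112.


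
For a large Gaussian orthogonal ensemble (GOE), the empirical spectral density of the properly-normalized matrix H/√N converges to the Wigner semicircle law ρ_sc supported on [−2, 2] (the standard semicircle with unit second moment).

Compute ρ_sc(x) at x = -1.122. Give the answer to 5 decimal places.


ρ_sc(x) = (1/(2π)) √(4 − x²). With x = -1.122:
  4 − x² = 4 − (-1.122)² = 4 − 1.258884 = 2.741116.
  √(4 − x²) = 1.655632.
  1/(2π) = 0.159155.
  ρ_sc(-1.122) = 0.159155 · 1.655632 = 0.263502.

Rounded to 5 decimal places: ρ_sc(-1.122) ≈ 0.26350.


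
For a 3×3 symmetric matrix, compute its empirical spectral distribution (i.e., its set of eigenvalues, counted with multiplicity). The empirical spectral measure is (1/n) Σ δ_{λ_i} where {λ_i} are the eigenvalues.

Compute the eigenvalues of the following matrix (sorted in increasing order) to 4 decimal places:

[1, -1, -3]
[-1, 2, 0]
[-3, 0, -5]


Since M is real symmetric, all three eigenvalues are real; they are the roots of det(λI − M) = λ³ − (tr M) λ² + s λ − det M, where s is the sum of the principal 2×2 minors.
tr M = 1 + 2 + (-5) = -2.
s = (1·2 − (-1)²) + (1·(-5) − (-3)²) + (2·(-5) − 0²) = 1 + (-14) + (-10) = -23.
det M (expand along row 1) = 1·(-10) − (-1)·5 + (-3)·6 = -23.
Characteristic polynomial: λ³ + 2λ² − 23λ + 23 = 0.
Substitute λ = y + (tr M)/3 = y − 0.666667 to remove the quadratic term: y³ + p·y + q = 0 with p = s − (tr M)²/3 = -24.333333 and q = −2(tr M)³/27 + (tr M)·s/3 − det M = 38.925926.
Three real roots ⇒ use the trigonometric (Viète) form: r = 2√(−p/3) = 5.696002, φ = arccos(3q/(p·r)) = arccos(-0.842536) = 2.572770 rad.
y_k = r·cos(φ/3 − 2πk/3) for k = 0, 1, 2 gives y = 3.726677, 1.867243, -5.593920.
λ_k = y_k − 0.666667 gives λ = 3.0600, 1.2006, -6.2606 (check: the sum is -2.0000 = tr M).

Eigenvalues sorted in increasing order: [-6.2606, 1.2006, 3.0600].


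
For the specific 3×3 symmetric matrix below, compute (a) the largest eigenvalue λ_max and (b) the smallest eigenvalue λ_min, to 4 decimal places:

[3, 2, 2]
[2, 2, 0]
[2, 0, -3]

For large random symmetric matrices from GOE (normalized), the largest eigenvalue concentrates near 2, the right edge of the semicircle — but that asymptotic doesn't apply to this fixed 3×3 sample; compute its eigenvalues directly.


Since M is real symmetric, all three eigenvalues are real; they are the roots of det(λI − M) = λ³ − (tr M) λ² + s λ − det M, where s is the sum of the principal 2×2 minors.
tr M = 3 + 2 + (-3) = 2.
s = (3·2 − 2²) + (3·(-3) − 2²) + (2·(-3) − 0²) = 2 + (-13) + (-6) = -17.
det M (expand along row 1) = 3·(-6) − 2·(-6) + 2·(-4) = -14.
Characteristic polynomial: λ³ − 2λ² − 17λ + 14 = 0.
Substitute λ = y + (tr M)/3 = y + 0.666667 to remove the quadratic term: y³ + p·y + q = 0 with p = s − (tr M)²/3 = -18.333333 and q = −2(tr M)³/27 + (tr M)·s/3 − det M = 2.074074.
Three real roots ⇒ use the trigonometric (Viète) form: r = 2√(−p/3) = 4.944132, φ = arccos(3q/(p·r)) = arccos(-0.068646) = 1.639496 rad.
y_k = r·cos(φ/3 − 2πk/3) for k = 0, 1, 2 gives y = 4.224016, 0.113210, -4.337227.
λ_k = y_k + 0.666667 gives λ = 4.8907, 0.7799, -3.6706 (check: the sum is 2.0000 = tr M).

Hence λ_max = 4.8907 and λ_min = -3.6706.


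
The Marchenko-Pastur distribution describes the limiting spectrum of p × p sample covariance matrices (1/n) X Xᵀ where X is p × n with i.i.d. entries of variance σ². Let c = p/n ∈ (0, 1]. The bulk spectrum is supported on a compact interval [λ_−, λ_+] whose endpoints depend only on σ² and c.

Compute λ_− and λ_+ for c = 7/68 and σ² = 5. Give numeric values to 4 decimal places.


c = 7/68 = 0.102941; √c = 0.320844.
λ_− = σ² (1 − √c)² = 5 · (1 − 0.320844)² = 5 · (0.679156)² = 2.306261.
λ_+ = σ² (1 + √c)² = 5 · (1 + 0.320844)² = 5 · (1.320844)² = 8.723151.

Rounded to 4 decimal places: λ_− ≈ 2.3063, λ_+ ≈ 8.7232.


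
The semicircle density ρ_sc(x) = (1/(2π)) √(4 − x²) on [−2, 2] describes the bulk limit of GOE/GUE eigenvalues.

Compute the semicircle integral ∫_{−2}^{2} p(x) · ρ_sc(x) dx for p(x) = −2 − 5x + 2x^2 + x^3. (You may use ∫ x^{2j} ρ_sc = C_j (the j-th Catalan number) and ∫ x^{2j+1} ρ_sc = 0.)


Write p(x) = Σ a_i x^i, split into monomials and integrate each against ρ_sc separately.
Using ∫ x^{2j} ρ_sc = C_j = (1/(j+1)) C(2j, j) (Catalan numbers) and ∫ x^{2j+1} ρ_sc = 0 (odd monomials vanish by symmetry):
  i = 0 (even): a_0 · C_{0} = -2 · 1 = -2
  i = 1 (odd): ∫ x^1 ρ_sc = 0 (vanishes)
  i = 2 (even): a_2 · C_{1} = 2 · 1 = 2
  i = 3 (odd): ∫ x^3 ρ_sc = 0 (vanishes)

Summing the contributions: ∫_{−2}^{2} p(x) ρ_sc(x) dx = (-2) + 2 = 0.


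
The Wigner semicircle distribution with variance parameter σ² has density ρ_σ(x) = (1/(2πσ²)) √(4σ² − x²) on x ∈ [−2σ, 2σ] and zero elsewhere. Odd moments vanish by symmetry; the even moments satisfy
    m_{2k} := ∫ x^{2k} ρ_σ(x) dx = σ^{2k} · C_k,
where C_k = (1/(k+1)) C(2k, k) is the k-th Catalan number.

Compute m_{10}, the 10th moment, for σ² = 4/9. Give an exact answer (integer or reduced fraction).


By the scaled semicircle moment identity, m_{2k} = σ^{2k} · C_k with k = 5.
C_5 = (1/(k+1)) · C(2k, k) = (1/6) · C(10, 5) = (1/6) · 252 = 42.
σ^{2k} = (σ²)^k = (4/9)^5 = 1024/59049.

Therefore m_{10} = σ^{10} · C_5 = (1024/59049) · 42 = 14336/19683.


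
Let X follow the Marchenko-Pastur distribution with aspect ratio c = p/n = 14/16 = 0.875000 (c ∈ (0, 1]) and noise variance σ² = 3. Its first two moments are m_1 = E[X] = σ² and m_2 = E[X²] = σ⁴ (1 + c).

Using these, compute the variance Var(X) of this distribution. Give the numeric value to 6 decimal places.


m_1 = E[X] = σ² = 3, so m_1² = 9.
m_2 = E[X²] = σ⁴ (1 + c) = 9 · (1 + 0.875000) = 9 · 1.875000 = 16.875000.
(Note m_2 − m_1² simplifies to c · σ⁴ = 0.875000 · 9.)

Var(X) = m_2 − m_1² = 16.875000 − 9 = 7.875000.


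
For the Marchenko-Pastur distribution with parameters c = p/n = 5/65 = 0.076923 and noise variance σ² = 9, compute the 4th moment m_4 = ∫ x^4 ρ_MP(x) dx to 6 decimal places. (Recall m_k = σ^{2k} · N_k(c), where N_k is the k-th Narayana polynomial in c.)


E[X⁴] = σ⁸ (1 + 6c + 6c² + c³) (fourth MP moment). With σ² = 9 (so σ⁸ = 6561) and c = 5/65 = 0.076923: E[X⁴] = 6561 · (1 + 6·0.076923 + 6·(0.076923)² + (0.076923)³) = 6561 · 1.497497.

So E[X^4] = 9825.075102.


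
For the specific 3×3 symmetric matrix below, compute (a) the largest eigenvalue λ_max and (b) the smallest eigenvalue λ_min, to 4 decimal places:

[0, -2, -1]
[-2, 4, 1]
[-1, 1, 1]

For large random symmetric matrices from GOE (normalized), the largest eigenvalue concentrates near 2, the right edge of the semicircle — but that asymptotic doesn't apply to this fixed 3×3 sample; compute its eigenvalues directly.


Since M is real symmetric, all three eigenvalues are real; they are the roots of det(λI − M) = λ³ − (tr M) λ² + s λ − det M, where s is the sum of the principal 2×2 minors.
tr M = 0 + 4 + 1 = 5.
s = (0·4 − (-2)²) + (0·1 − (-1)²) + (4·1 − 1²) = -4 + (-1) + 3 = -2.
det M (expand along row 1) = 0·3 − (-2)·(-1) + (-1)·2 = -4.
Characteristic polynomial: λ³ − 5λ² − 2λ + 4 = 0.
Substitute λ = y + (tr M)/3 = y + 1.666667 to remove the quadratic term: y³ + p·y + q = 0 with p = s − (tr M)²/3 = -10.333333 and q = −2(tr M)³/27 + (tr M)·s/3 − det M = -8.592593.
Three real roots ⇒ use the trigonometric (Viète) form: r = 2√(−p/3) = 3.711843, φ = arccos(3q/(p·r)) = arccos(0.672071) = 0.833794 rad.
y_k = r·cos(φ/3 − 2πk/3) for k = 0, 1, 2 gives y = 3.569401, -0.902735, -2.666667.
λ_k = y_k + 1.666667 gives λ = 5.2361, 0.7639, -1.0000 (check: the sum is 5.0000 = tr M).

Hence λ_max = 5.2361 and λ_min = -1.0000.


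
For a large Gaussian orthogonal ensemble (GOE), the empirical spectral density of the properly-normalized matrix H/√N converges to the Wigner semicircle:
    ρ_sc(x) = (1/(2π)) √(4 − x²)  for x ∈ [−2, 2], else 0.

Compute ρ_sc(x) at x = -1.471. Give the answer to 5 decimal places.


ρ_sc(x) = (1/(2π)) √(4 − x²). With x = -1.471:
  4 − x² = 4 − (-1.471)² = 4 − 2.163841 = 1.836159.
  √(4 − x²) = 1.355049.
  1/(2π) = 0.159155.
  ρ_sc(-1.471) = 0.159155 · 1.355049 = 0.215663.

Rounded to 5 decimal places: ρ_sc(-1.471) ≈ 0.21566.


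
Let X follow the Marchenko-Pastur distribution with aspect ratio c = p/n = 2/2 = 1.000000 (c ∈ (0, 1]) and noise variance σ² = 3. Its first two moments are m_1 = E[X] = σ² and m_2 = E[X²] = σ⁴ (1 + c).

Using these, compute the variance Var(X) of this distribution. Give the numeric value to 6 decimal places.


m_1 = E[X] = σ² = 3, so m_1² = 9.
m_2 = E[X²] = σ⁴ (1 + c) = 9 · (1 + 1.000000) = 9 · 2.000000 = 18.000000.
(Note m_2 − m_1² simplifies to c · σ⁴ = 1.000000 · 9.)

Var(X) = m_2 − m_1² = 18.000000 − 9 = 9.000000.


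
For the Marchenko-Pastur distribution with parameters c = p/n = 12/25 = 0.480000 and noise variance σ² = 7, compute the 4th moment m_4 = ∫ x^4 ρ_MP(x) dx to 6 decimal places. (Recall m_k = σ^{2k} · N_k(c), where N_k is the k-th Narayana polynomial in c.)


E[X⁴] = σ⁸ (1 + 6c + 6c² + c³) (fourth MP moment). With σ² = 7 (so σ⁸ = 2401) and c = 12/25 = 0.480000: E[X⁴] = 2401 · (1 + 6·0.480000 + 6·(0.480000)² + (0.480000)³) = 2401 · 5.372992.

So E[X^4] = 12900.553792.


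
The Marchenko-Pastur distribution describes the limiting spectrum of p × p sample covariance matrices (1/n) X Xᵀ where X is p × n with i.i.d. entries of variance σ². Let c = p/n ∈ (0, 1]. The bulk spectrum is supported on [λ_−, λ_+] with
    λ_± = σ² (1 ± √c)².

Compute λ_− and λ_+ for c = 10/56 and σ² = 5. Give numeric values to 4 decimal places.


c = 10/56 = 0.178571; √c = 0.422577.
λ_− = σ² (1 − √c)² = 5 · (1 − 0.422577)² = 5 · (0.577423)² = 1.667086.
λ_+ = σ² (1 + √c)² = 5 · (1 + 0.422577)² = 5 · (1.422577)² = 10.118628.

Rounded to 4 decimal places: λ_− ≈ 1.6671, λ_+ ≈ 10.1186.


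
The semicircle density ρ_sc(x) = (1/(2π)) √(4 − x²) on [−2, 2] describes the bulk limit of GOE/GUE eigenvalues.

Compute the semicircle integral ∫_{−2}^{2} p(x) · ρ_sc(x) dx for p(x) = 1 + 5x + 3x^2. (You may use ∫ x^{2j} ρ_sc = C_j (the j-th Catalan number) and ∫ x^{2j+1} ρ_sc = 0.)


Write p(x) = Σ a_i x^i, split into monomials and integrate each against ρ_sc separately.
Using ∫ x^{2j} ρ_sc = C_j = (1/(j+1)) C(2j, j) (Catalan numbers) and ∫ x^{2j+1} ρ_sc = 0 (odd monomials vanish by symmetry):
  i = 0 (even): a_0 · C_{0} = 1 · 1 = 1
  i = 1 (odd): ∫ x^1 ρ_sc = 0 (vanishes)
  i = 2 (even): a_2 · C_{1} = 3 · 1 = 3

Summing the contributions: ∫_{−2}^{2} p(x) ρ_sc(x) dx = 1 + 3 = 4.


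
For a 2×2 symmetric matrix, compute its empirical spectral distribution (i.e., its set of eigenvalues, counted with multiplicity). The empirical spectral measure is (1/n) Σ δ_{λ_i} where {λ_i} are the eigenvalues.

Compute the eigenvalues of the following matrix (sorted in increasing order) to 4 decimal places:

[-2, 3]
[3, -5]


Since M is real symmetric, both eigenvalues are real; they are the roots of det(λI − M) = λ² − (tr M) λ + det M.
tr M = -2 + (-5) = -7.
det M = (-2)·(-5) − 3² = 10 − 9 = 1.
Characteristic polynomial: λ² + 7λ + 1 = 0.
Discriminant Δ = (tr M)² − 4·det M = 49 − 4 = 45; √Δ = 6.708204.
λ = (tr M ± √Δ)/2 = (-7 ± 6.708204)/2, giving (tr M − √Δ)/2 = -6.8541 and (tr M + √Δ)/2 = -0.1459.

Eigenvalues sorted in increasing order: [-6.8541, -0.1459].


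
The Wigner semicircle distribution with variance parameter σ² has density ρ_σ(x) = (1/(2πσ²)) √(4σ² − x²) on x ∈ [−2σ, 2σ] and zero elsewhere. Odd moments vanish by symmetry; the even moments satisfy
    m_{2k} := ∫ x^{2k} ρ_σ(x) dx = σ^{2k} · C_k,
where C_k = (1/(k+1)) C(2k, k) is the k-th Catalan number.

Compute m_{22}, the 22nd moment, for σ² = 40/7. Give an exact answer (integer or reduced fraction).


By the scaled semicircle moment identity, m_{2k} = σ^{2k} · C_k with k = 11.
C_11 = (1/(k+1)) · C(2k, k) = (1/12) · C(22, 11) = (1/12) · 705432 = 58786.
σ^{2k} = (σ²)^k = (40/7)^11 = 419430400000000000/1977326743.

Therefore m_{22} = σ^{22} · C_11 = (419430400000000000/1977326743) · 58786 = 3522376499200000000000/282475249.


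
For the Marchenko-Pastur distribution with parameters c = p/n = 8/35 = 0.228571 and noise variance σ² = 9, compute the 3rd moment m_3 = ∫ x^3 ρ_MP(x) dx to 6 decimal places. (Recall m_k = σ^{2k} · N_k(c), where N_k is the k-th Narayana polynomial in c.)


E[X³] = σ⁶ (1 + 3c + c²) (third MP moment). With σ² = 9 (so σ⁶ = 729) and c = 8/35 = 0.228571: E[X³] = 729 · (1 + 3·0.228571 + (0.228571)²) = 729 · 1.737959.

So E[X^3] = 1266.972245.


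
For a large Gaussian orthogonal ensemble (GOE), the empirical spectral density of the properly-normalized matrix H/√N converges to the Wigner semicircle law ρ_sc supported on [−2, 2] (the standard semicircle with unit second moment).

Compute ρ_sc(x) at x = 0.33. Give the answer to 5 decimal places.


ρ_sc(x) = (1/(2π)) √(4 − x²). With x = 0.33:
  4 − x² = 4 − (0.33)² = 4 − 0.108900 = 3.891100.
  √(4 − x²) = 1.972587.
  1/(2π) = 0.159155.
  ρ_sc(0.33) = 0.159155 · 1.972587 = 0.313947.

Rounded to 5 decimal places: ρ_sc(0.33) ≈ 0.31395.


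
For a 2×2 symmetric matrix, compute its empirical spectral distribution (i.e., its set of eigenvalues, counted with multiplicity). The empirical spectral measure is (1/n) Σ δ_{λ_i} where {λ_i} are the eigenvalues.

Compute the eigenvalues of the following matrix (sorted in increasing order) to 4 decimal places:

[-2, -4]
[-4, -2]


Since M is real symmetric, both eigenvalues are real; they are the roots of det(λI − M) = λ² − (tr M) λ + det M.
tr M = -2 + (-2) = -4.
det M = (-2)·(-2) − (-4)² = 4 − 16 = -12.
Characteristic polynomial: λ² + 4λ − 12 = 0.
Discriminant Δ = (tr M)² − 4·det M = 16 − (-48) = 64; √Δ = 8.000000.
λ = (tr M ± √Δ)/2 = (-4 ± 8.000000)/2, giving (tr M − √Δ)/2 = -6.0000 and (tr M + √Δ)/2 = 2.0000.

Eigenvalues sorted in increasing order: [-6.0000, 2.0000].


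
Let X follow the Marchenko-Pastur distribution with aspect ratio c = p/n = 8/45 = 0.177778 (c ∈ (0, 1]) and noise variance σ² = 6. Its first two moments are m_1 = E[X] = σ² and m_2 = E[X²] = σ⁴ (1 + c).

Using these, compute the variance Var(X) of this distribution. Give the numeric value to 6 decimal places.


m_1 = E[X] = σ² = 6, so m_1² = 36.
m_2 = E[X²] = σ⁴ (1 + c) = 36 · (1 + 0.177778) = 36 · 1.177778 = 42.400000.
(Note m_2 − m_1² simplifies to c · σ⁴ = 0.177778 · 36.)

Var(X) = m_2 − m_1² = 42.400000 − 36 = 6.400000.


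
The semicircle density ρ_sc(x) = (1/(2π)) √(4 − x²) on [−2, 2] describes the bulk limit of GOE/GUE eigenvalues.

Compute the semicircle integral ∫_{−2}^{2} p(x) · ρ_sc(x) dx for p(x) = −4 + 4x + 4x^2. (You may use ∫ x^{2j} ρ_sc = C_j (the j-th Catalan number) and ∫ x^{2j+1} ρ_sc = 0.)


Write p(x) = Σ a_i x^i, split into monomials and integrate each against ρ_sc separately.
Using ∫ x^{2j} ρ_sc = C_j = (1/(j+1)) C(2j, j) (Catalan numbers) and ∫ x^{2j+1} ρ_sc = 0 (odd monomials vanish by symmetry):
  i = 0 (even): a_0 · C_{0} = -4 · 1 = -4
  i = 1 (odd): ∫ x^1 ρ_sc = 0 (vanishes)
  i = 2 (even): a_2 · C_{1} = 4 · 1 = 4

Summing the contributions: ∫_{−2}^{2} p(x) ρ_sc(x) dx = (-4) + 4 = 0.


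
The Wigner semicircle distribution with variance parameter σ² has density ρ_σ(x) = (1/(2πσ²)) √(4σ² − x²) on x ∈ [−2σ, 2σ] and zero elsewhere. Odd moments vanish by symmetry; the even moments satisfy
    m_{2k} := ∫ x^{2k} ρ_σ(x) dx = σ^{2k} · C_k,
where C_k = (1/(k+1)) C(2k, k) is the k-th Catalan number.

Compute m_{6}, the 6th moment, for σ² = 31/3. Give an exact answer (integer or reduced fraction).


By the scaled semicircle moment identity, m_{2k} = σ^{2k} · C_k with k = 3.
C_3 = (1/(k+1)) · C(2k, k) = (1/4) · C(6, 3) = (1/4) · 20 = 5.
σ^{2k} = (σ²)^k = (31/3)^3 = 29791/27.

Therefore m_{6} = σ^{6} · C_3 = (29791/27) · 5 = 148955/27.


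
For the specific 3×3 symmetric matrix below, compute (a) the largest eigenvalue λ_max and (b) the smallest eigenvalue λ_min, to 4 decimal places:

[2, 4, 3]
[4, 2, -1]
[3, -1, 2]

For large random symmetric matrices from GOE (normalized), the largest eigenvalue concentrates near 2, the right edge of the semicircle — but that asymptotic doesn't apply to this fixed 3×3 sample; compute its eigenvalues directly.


Since M is real symmetric, all three eigenvalues are real; they are the roots of det(λI − M) = λ³ − (tr M) λ² + s λ − det M, where s is the sum of the principal 2×2 minors.
tr M = 2 + 2 + 2 = 6.
s = (2·2 − 4²) + (2·2 − 3²) + (2·2 − (-1)²) = -12 + (-5) + 3 = -14.
det M (expand along row 1) = 2·3 − 4·11 + 3·(-10) = -68.
Characteristic polynomial: λ³ − 6λ² − 14λ + 68 = 0.
Substitute λ = y + (tr M)/3 = y + 2.000000 to remove the quadratic term: y³ + p·y + q = 0 with p = s − (tr M)²/3 = -26.000000 and q = −2(tr M)³/27 + (tr M)·s/3 − det M = 24.000000.
Three real roots ⇒ use the trigonometric (Viète) form: r = 2√(−p/3) = 5.887841, φ = arccos(3q/(p·r)) = arccos(-0.470330) = 2.060462 rad.
y_k = r·cos(φ/3 − 2πk/3) for k = 0, 1, 2 gives y = 4.552867, 0.956762, -5.509629.
λ_k = y_k + 2.000000 gives λ = 6.5529, 2.9568, -3.5096 (check: the sum is 6.0000 = tr M).

Hence λ_max = 6.5529 and λ_min = -3.5096.


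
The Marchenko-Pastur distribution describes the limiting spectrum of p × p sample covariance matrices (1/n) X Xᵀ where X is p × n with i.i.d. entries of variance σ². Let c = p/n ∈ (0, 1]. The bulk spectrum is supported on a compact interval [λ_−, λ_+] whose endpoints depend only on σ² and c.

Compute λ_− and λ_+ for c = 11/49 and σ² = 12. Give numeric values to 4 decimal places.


c = 11/49 = 0.224490; √c = 0.473804.
λ_− = σ² (1 − √c)² = 12 · (1 − 0.473804)² = 12 · (0.526196)² = 3.322593.
λ_+ = σ² (1 + √c)² = 12 · (1 + 0.473804)² = 12 · (1.473804)² = 26.065163.

Rounded to 4 decimal places: λ_− ≈ 3.3226, λ_+ ≈ 26.0652.


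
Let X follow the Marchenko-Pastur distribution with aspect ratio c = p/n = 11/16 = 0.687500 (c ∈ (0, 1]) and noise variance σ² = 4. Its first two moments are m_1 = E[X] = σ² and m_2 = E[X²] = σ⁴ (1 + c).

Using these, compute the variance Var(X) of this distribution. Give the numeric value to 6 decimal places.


m_1 = E[X] = σ² = 4, so m_1² = 16.
m_2 = E[X²] = σ⁴ (1 + c) = 16 · (1 + 0.687500) = 16 · 1.687500 = 27.000000.
(Note m_2 − m_1² simplifies to c · σ⁴ = 0.687500 · 16.)

Var(X) = m_2 − m_1² = 27.000000 − 16 = 11.000000.


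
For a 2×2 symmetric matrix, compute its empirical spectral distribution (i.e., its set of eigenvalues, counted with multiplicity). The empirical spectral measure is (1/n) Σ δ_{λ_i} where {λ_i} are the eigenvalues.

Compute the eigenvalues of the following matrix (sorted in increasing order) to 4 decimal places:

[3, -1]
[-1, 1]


Since M is real symmetric, both eigenvalues are real; they are the roots of det(λI − M) = λ² − (tr M) λ + det M.
tr M = 3 + 1 = 4.
det M = 3·1 − (-1)² = 3 − 1 = 2.
Characteristic polynomial: λ² − 4λ + 2 = 0.
Discriminant Δ = (tr M)² − 4·det M = 16 − 8 = 8; √Δ = 2.828427.
λ = (tr M ± √Δ)/2 = (4 ± 2.828427)/2, giving (tr M − √Δ)/2 = 0.5858 and (tr M + √Δ)/2 = 3.4142.

Eigenvalues sorted in increasing order: [0.5858, 3.4142].


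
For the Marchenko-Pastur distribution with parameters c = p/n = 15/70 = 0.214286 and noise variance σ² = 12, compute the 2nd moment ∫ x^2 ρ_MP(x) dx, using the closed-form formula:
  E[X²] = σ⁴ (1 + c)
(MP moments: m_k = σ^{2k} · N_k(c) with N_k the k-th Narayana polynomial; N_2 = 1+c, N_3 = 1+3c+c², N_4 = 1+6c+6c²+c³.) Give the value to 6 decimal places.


E[X²] = σ⁴ (1 + c) (second MP moment). With σ² = 12 (so σ⁴ = 144) and c = 15/70 = 0.214286: E[X²] = 144 · (1 + 0.214286) = 144 · 1.214286.

So E[X^2] = 174.857143.


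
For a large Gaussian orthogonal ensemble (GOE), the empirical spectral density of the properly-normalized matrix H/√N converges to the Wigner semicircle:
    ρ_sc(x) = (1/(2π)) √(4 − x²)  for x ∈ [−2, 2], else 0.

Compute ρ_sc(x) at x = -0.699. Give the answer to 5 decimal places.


ρ_sc(x) = (1/(2π)) √(4 − x²). With x = -0.699:
  4 − x² = 4 − (-0.699)² = 4 − 0.488601 = 3.511399.
  √(4 − x²) = 1.873873.
  1/(2π) = 0.159155.
  ρ_sc(-0.699) = 0.159155 · 1.873873 = 0.298236.

Rounded to 5 decimal places: ρ_sc(-0.699) ≈ 0.29824.


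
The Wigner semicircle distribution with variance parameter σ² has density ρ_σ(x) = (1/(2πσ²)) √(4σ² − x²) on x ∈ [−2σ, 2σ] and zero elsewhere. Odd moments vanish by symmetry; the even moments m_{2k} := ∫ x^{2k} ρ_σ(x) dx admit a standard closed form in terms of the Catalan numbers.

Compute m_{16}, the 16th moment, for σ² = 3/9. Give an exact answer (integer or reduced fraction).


By the scaled semicircle moment identity, m_{2k} = σ^{2k} · C_k with k = 8.
C_8 = (1/(k+1)) · C(2k, k) = (1/9) · C(16, 8) = (1/9) · 12870 = 1430.
σ^{2k} = (σ²)^k = (3/9)^8 = 1/6561.

Therefore m_{16} = σ^{16} · C_8 = (1/6561) · 1430 = 1430/6561.


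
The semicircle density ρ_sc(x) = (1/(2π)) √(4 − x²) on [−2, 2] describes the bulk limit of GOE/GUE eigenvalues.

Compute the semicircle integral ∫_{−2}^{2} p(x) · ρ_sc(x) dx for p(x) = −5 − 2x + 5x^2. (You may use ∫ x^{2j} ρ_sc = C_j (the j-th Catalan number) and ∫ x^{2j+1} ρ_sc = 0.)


Write p(x) = Σ a_i x^i, split into monomials and integrate each against ρ_sc separately.
Using ∫ x^{2j} ρ_sc = C_j = (1/(j+1)) C(2j, j) (Catalan numbers) and ∫ x^{2j+1} ρ_sc = 0 (odd monomials vanish by symmetry):
  i = 0 (even): a_0 · C_{0} = -5 · 1 = -5
  i = 1 (odd): ∫ x^1 ρ_sc = 0 (vanishes)
  i = 2 (even): a_2 · C_{1} = 5 · 1 = 5

Summing the contributions: ∫_{−2}^{2} p(x) ρ_sc(x) dx = (-5) + 5 = 0.


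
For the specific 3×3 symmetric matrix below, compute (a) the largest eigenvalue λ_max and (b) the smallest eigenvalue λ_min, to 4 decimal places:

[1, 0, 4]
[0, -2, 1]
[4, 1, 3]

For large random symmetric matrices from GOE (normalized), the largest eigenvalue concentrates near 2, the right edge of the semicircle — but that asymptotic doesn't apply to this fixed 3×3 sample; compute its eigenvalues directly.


Since M is real symmetric, all three eigenvalues are real; they are the roots of det(λI − M) = λ³ − (tr M) λ² + s λ − det M, where s is the sum of the principal 2×2 minors.
tr M = 1 + (-2) + 3 = 2.
s = (1·(-2) − 0²) + (1·3 − 4²) + ((-2)·3 − 1²) = -2 + (-13) + (-7) = -22.
det M (expand along row 1) = 1·(-7) − 0·(-4) + 4·8 = 25.
Characteristic polynomial: λ³ − 2λ² − 22λ − 25 = 0.
Substitute λ = y + (tr M)/3 = y + 0.666667 to remove the quadratic term: y³ + p·y + q = 0 with p = s − (tr M)²/3 = -23.333333 and q = −2(tr M)³/27 + (tr M)·s/3 − det M = -40.259259.
Three real roots ⇒ use the trigonometric (Viète) form: r = 2√(−p/3) = 5.577734, φ = arccos(3q/(p·r)) = arccos(0.928010) = 0.381762 rad.
y_k = r·cos(φ/3 − 2πk/3) for k = 0, 1, 2 gives y = 5.532633, -2.153279, -3.379354.
λ_k = y_k + 0.666667 gives λ = 6.1993, -1.4866, -2.7127 (check: the sum is 2.0000 = tr M).

Hence λ_max = 6.1993 and λ_min = -2.7127.


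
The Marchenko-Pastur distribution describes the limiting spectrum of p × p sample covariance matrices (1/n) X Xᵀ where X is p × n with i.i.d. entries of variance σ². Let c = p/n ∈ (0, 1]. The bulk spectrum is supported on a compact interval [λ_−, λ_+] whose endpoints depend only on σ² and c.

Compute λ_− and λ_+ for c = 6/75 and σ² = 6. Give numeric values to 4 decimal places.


c = 6/75 = 0.080000; √c = 0.282843.
λ_− = σ² (1 − √c)² = 6 · (1 − 0.282843)² = 6 · (0.717157)² = 3.085887.
λ_+ = σ² (1 + √c)² = 6 · (1 + 0.282843)² = 6 · (1.282843)² = 9.874113.

Rounded to 4 decimal places: λ_− ≈ 3.0859, λ_+ ≈ 9.8741.


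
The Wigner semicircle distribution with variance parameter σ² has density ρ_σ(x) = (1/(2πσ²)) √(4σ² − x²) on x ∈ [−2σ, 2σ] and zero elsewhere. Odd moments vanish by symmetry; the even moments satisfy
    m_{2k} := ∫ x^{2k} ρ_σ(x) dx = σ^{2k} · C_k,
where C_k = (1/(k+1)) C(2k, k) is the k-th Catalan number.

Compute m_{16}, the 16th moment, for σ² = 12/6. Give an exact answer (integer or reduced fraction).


By the scaled semicircle moment identity, m_{2k} = σ^{2k} · C_k with k = 8.
C_8 = (1/(k+1)) · C(2k, k) = (1/9) · C(16, 8) = (1/9) · 12870 = 1430.
σ^{2k} = (σ²)^k = (12/6)^8 = 256.

Therefore m_{16} = σ^{16} · C_8 = 256 · 1430 = 366080.


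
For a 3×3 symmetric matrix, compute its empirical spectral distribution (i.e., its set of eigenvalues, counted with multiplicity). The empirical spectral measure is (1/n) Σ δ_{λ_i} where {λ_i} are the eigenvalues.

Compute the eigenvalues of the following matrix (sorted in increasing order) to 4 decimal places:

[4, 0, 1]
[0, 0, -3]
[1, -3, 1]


Since M is real symmetric, all three eigenvalues are real; they are the roots of det(λI − M) = λ³ − (tr M) λ² + s λ − det M, where s is the sum of the principal 2×2 minors.
tr M = 4 + 0 + 1 = 5.
s = (4·0 − 0²) + (4·1 − 1²) + (0·1 − (-3)²) = 0 + 3 + (-9) = -6.
det M (expand along row 1) = 4·(-9) − 0·3 + 1·0 = -36.
Characteristic polynomial: λ³ − 5λ² − 6λ + 36 = 0.
Substitute λ = y + (tr M)/3 = y + 1.666667 to remove the quadratic term: y³ + p·y + q = 0 with p = s − (tr M)²/3 = -14.333333 and q = −2(tr M)³/27 + (tr M)·s/3 − det M = 16.740741.
Three real roots ⇒ use the trigonometric (Viète) form: r = 2√(−p/3) = 4.371626, φ = arccos(3q/(p·r)) = arccos(-0.801504) = 2.500603 rad.
y_k = r·cos(φ/3 − 2πk/3) for k = 0, 1, 2 gives y = 2.938885, 1.333333, -4.272218.
λ_k = y_k + 1.666667 gives λ = 4.6056, 3.0000, -2.6056 (check: the sum is 5.0000 = tr M).

Eigenvalues sorted in increasing order: [-2.6056, 3.0000, 4.6056].


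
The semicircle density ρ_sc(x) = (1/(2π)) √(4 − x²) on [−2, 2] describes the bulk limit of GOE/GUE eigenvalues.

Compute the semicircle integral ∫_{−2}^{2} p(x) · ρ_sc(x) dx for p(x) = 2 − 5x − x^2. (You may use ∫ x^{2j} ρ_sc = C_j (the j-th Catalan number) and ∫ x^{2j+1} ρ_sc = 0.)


Write p(x) = Σ a_i x^i, split into monomials and integrate each against ρ_sc separately.
Using ∫ x^{2j} ρ_sc = C_j = (1/(j+1)) C(2j, j) (Catalan numbers) and ∫ x^{2j+1} ρ_sc = 0 (odd monomials vanish by symmetry):
  i = 0 (even): a_0 · C_{0} = 2 · 1 = 2
  i = 1 (odd): ∫ x^1 ρ_sc = 0 (vanishes)
  i = 2 (even): a_2 · C_{1} = -1 · 1 = -1

Summing the contributions: ∫_{−2}^{2} p(x) ρ_sc(x) dx = 2 + (-1) = 1.


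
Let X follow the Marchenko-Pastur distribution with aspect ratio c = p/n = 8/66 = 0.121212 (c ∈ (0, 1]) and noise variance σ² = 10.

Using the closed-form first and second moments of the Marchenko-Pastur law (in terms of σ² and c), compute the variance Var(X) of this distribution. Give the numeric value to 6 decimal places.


Recall the MP moments m_1 = E[X] = σ² and m_2 = E[X²] = σ⁴ (1 + c).
m_1 = E[X] = σ² = 10, so m_1² = 100.
m_2 = E[X²] = σ⁴ (1 + c) = 100 · (1 + 0.121212) = 100 · 1.121212 = 112.121212.
(Note m_2 − m_1² simplifies to c · σ⁴ = 0.121212 · 100.)

Var(X) = m_2 − m_1² = 112.121212 − 100 = 12.121212.
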